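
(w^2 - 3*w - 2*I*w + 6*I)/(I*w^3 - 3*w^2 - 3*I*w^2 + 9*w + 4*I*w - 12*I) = (-I*w - 2)/(w^2 + 3*I*w + 4)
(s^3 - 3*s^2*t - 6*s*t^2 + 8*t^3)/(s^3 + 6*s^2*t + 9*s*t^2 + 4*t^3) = (s^3 - 3*s^2*t - 6*s*t^2 + 8*t^3)/(s^3 + 6*s^2*t + 9*s*t^2 + 4*t^3)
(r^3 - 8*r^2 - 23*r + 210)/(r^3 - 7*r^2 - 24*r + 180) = (r - 7)/(r - 6)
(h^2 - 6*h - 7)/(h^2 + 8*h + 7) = (h - 7)/(h + 7)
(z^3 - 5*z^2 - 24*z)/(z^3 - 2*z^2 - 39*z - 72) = z/(z + 3)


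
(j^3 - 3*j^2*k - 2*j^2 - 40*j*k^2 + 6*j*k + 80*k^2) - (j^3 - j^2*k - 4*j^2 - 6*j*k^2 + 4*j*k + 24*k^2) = -2*j^2*k + 2*j^2 - 34*j*k^2 + 2*j*k + 56*k^2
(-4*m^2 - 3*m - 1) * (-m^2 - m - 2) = 4*m^4 + 7*m^3 + 12*m^2 + 7*m + 2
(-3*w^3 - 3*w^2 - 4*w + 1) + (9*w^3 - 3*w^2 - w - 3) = 6*w^3 - 6*w^2 - 5*w - 2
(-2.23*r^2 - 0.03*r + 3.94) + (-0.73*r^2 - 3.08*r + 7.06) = -2.96*r^2 - 3.11*r + 11.0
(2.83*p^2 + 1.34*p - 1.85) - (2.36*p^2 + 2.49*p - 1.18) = 0.47*p^2 - 1.15*p - 0.67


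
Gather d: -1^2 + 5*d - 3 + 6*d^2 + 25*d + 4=6*d^2 + 30*d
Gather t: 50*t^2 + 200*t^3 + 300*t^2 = 200*t^3 + 350*t^2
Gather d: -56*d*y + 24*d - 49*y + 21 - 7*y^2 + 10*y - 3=d*(24 - 56*y) - 7*y^2 - 39*y + 18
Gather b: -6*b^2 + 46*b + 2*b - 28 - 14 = -6*b^2 + 48*b - 42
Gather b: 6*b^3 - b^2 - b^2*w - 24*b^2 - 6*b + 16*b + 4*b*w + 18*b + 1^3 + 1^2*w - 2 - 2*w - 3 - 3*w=6*b^3 + b^2*(-w - 25) + b*(4*w + 28) - 4*w - 4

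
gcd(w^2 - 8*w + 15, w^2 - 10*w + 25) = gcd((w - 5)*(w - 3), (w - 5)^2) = w - 5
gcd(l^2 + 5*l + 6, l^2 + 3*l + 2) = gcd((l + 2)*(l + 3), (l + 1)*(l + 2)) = l + 2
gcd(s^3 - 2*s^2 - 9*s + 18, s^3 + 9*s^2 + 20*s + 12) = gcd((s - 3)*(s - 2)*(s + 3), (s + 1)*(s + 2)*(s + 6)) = 1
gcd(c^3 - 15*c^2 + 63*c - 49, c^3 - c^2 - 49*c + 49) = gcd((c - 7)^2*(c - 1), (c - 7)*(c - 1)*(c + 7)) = c^2 - 8*c + 7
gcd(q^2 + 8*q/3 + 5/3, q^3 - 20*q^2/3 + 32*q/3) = 1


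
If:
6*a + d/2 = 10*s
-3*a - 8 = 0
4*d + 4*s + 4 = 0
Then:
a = -8/3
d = 4/7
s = -11/7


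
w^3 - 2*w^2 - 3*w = w*(w - 3)*(w + 1)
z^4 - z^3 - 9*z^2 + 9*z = z*(z - 3)*(z - 1)*(z + 3)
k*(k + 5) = k^2 + 5*k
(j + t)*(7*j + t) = 7*j^2 + 8*j*t + t^2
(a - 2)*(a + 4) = a^2 + 2*a - 8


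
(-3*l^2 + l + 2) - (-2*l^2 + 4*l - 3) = -l^2 - 3*l + 5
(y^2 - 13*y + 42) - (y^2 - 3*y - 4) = 46 - 10*y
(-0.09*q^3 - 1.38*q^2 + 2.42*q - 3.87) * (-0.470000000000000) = 0.0423*q^3 + 0.6486*q^2 - 1.1374*q + 1.8189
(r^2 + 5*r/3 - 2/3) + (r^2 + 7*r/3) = 2*r^2 + 4*r - 2/3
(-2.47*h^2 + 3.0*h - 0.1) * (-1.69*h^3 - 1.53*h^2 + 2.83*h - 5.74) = 4.1743*h^5 - 1.2909*h^4 - 11.4111*h^3 + 22.8208*h^2 - 17.503*h + 0.574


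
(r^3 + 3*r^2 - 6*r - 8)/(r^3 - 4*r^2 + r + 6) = (r + 4)/(r - 3)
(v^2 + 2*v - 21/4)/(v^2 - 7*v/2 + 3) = (v + 7/2)/(v - 2)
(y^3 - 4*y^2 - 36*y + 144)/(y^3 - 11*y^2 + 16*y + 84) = (y^2 + 2*y - 24)/(y^2 - 5*y - 14)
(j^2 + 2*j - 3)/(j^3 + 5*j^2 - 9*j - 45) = (j - 1)/(j^2 + 2*j - 15)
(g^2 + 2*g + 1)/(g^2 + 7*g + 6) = (g + 1)/(g + 6)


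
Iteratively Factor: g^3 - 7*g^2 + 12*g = (g - 4)*(g^2 - 3*g) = g*(g - 4)*(g - 3)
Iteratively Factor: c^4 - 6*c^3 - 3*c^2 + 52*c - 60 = (c + 3)*(c^3 - 9*c^2 + 24*c - 20) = (c - 2)*(c + 3)*(c^2 - 7*c + 10) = (c - 5)*(c - 2)*(c + 3)*(c - 2)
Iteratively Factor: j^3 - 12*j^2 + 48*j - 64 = (j - 4)*(j^2 - 8*j + 16) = (j - 4)^2*(j - 4)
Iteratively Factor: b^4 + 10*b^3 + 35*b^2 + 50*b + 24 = (b + 3)*(b^3 + 7*b^2 + 14*b + 8) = (b + 1)*(b + 3)*(b^2 + 6*b + 8) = (b + 1)*(b + 2)*(b + 3)*(b + 4)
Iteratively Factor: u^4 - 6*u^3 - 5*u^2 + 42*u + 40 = (u - 4)*(u^3 - 2*u^2 - 13*u - 10) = (u - 5)*(u - 4)*(u^2 + 3*u + 2) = (u - 5)*(u - 4)*(u + 2)*(u + 1)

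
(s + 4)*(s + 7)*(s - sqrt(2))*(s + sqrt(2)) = s^4 + 11*s^3 + 26*s^2 - 22*s - 56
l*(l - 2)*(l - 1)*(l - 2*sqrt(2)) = l^4 - 3*l^3 - 2*sqrt(2)*l^3 + 2*l^2 + 6*sqrt(2)*l^2 - 4*sqrt(2)*l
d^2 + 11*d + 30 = (d + 5)*(d + 6)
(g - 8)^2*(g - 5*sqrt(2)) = g^3 - 16*g^2 - 5*sqrt(2)*g^2 + 64*g + 80*sqrt(2)*g - 320*sqrt(2)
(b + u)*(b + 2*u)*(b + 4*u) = b^3 + 7*b^2*u + 14*b*u^2 + 8*u^3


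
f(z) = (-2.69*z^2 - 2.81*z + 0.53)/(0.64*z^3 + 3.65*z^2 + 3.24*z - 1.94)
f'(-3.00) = 2.03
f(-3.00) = -3.90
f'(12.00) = 0.02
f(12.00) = -0.25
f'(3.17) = 0.07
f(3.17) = -0.54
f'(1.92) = 0.14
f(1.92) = -0.66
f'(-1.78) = -151.21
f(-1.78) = -12.06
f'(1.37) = 0.24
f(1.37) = -0.76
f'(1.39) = 0.23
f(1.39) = -0.76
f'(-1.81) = -72.35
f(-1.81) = -8.92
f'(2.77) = 0.09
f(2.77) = -0.57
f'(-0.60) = -0.08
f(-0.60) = -0.46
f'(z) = (-5.38*z - 2.81)/(0.64*z^3 + 3.65*z^2 + 3.24*z - 1.94) + (-2.69*z^2 - 2.81*z + 0.53)*(-1.92*z^2 - 7.3*z - 3.24)/(0.64*z^3 + 3.65*z^2 + 3.24*z - 1.94)^2 = (1.7216*z^4 + 3.5968*z^3 + 0.523299999999999*z^2 + 6.5682*z + 3.7342)/(0.4096*z^6 + 4.672*z^5 + 17.4697*z^4 + 21.1688*z^3 - 3.6644*z^2 - 12.5712*z + 3.7636)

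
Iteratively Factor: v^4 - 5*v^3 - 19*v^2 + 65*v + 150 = (v - 5)*(v^3 - 19*v - 30) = (v - 5)*(v + 2)*(v^2 - 2*v - 15) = (v - 5)*(v + 2)*(v + 3)*(v - 5)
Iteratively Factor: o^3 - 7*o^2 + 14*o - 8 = (o - 1)*(o^2 - 6*o + 8) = (o - 4)*(o - 1)*(o - 2)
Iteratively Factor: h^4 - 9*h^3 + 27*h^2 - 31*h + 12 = (h - 4)*(h^3 - 5*h^2 + 7*h - 3) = (h - 4)*(h - 1)*(h^2 - 4*h + 3) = (h - 4)*(h - 1)^2*(h - 3)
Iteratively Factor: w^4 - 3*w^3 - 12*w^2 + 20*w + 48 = (w - 3)*(w^3 - 12*w - 16) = (w - 3)*(w + 2)*(w^2 - 2*w - 8) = (w - 3)*(w + 2)^2*(w - 4)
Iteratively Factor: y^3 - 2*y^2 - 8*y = (y - 4)*(y^2 + 2*y) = (y - 4)*(y + 2)*(y)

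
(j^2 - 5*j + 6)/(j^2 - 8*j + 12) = (j - 3)/(j - 6)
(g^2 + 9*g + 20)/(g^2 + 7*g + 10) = (g + 4)/(g + 2)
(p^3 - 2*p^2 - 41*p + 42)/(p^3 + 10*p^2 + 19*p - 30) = (p - 7)/(p + 5)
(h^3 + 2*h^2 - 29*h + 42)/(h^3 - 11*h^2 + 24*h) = (h^2 + 5*h - 14)/(h*(h - 8))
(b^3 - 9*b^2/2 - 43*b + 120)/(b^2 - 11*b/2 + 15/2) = (b^2 - 2*b - 48)/(b - 3)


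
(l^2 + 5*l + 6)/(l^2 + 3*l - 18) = (l^2 + 5*l + 6)/(l^2 + 3*l - 18)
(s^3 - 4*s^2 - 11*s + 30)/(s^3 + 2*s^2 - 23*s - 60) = (s - 2)/(s + 4)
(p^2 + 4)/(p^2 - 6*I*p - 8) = (p + 2*I)/(p - 4*I)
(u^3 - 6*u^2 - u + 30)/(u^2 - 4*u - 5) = (u^2 - u - 6)/(u + 1)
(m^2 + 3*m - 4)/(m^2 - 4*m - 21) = (-m^2 - 3*m + 4)/(-m^2 + 4*m + 21)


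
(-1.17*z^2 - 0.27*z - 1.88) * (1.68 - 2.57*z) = 3.0069*z^3 - 1.2717*z^2 + 4.378*z - 3.1584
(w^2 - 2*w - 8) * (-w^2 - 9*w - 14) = -w^4 - 7*w^3 + 12*w^2 + 100*w + 112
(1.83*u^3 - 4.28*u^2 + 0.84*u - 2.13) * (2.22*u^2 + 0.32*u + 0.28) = 4.0626*u^5 - 8.916*u^4 + 1.0076*u^3 - 5.6582*u^2 - 0.4464*u - 0.5964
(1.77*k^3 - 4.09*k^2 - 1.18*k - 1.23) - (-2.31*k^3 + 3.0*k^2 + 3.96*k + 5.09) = 4.08*k^3 - 7.09*k^2 - 5.14*k - 6.32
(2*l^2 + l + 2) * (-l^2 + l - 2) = -2*l^4 + l^3 - 5*l^2 - 4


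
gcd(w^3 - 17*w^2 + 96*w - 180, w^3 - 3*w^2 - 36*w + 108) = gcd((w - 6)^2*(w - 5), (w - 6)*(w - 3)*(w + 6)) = w - 6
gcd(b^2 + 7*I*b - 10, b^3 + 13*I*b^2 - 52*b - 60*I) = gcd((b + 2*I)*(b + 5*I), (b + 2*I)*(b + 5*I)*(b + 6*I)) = b^2 + 7*I*b - 10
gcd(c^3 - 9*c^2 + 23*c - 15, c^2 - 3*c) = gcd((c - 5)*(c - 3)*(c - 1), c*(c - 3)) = c - 3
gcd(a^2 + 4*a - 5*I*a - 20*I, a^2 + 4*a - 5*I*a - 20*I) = a^2 + a*(4 - 5*I) - 20*I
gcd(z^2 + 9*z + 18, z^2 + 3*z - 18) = z + 6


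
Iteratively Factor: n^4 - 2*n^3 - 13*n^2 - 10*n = (n)*(n^3 - 2*n^2 - 13*n - 10) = n*(n + 1)*(n^2 - 3*n - 10) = n*(n + 1)*(n + 2)*(n - 5)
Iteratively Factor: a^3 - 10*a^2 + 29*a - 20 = (a - 5)*(a^2 - 5*a + 4) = (a - 5)*(a - 1)*(a - 4)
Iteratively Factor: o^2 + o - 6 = (o - 2)*(o + 3)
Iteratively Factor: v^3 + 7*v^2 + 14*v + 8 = (v + 2)*(v^2 + 5*v + 4) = (v + 2)*(v + 4)*(v + 1)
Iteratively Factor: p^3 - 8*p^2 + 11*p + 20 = (p + 1)*(p^2 - 9*p + 20) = (p - 5)*(p + 1)*(p - 4)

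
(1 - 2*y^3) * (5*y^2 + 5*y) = -10*y^5 - 10*y^4 + 5*y^2 + 5*y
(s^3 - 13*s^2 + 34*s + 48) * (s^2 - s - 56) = s^5 - 14*s^4 - 9*s^3 + 742*s^2 - 1952*s - 2688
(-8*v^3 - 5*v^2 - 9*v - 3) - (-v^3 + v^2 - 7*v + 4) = -7*v^3 - 6*v^2 - 2*v - 7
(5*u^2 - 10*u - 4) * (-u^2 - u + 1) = -5*u^4 + 5*u^3 + 19*u^2 - 6*u - 4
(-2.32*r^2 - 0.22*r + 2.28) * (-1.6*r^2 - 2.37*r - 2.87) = 3.712*r^4 + 5.8504*r^3 + 3.5318*r^2 - 4.7722*r - 6.5436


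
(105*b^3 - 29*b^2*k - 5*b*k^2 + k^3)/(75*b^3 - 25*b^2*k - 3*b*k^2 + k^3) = (7*b - k)/(5*b - k)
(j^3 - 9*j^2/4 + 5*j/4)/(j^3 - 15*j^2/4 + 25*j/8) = 2*(j - 1)/(2*j - 5)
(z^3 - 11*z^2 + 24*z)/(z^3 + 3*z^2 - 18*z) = (z - 8)/(z + 6)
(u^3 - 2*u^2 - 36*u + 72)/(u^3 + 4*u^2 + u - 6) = (u^3 - 2*u^2 - 36*u + 72)/(u^3 + 4*u^2 + u - 6)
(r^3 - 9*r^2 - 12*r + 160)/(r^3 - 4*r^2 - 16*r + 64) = (r^2 - 13*r + 40)/(r^2 - 8*r + 16)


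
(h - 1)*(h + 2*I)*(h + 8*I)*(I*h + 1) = I*h^4 - 9*h^3 - I*h^3 + 9*h^2 - 6*I*h^2 - 16*h + 6*I*h + 16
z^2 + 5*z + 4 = (z + 1)*(z + 4)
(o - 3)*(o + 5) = o^2 + 2*o - 15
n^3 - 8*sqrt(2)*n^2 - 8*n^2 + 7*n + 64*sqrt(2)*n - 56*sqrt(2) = (n - 7)*(n - 1)*(n - 8*sqrt(2))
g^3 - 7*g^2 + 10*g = g*(g - 5)*(g - 2)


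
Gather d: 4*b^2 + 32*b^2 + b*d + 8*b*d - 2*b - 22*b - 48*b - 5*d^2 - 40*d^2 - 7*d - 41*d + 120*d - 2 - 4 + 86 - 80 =36*b^2 - 72*b - 45*d^2 + d*(9*b + 72)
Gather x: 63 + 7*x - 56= 7*x + 7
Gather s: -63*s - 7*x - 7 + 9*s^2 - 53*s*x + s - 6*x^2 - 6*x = 9*s^2 + s*(-53*x - 62) - 6*x^2 - 13*x - 7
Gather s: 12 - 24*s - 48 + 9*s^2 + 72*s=9*s^2 + 48*s - 36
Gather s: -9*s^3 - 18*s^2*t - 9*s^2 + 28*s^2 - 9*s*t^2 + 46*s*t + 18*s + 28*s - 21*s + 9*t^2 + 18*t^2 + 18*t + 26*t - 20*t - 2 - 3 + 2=-9*s^3 + s^2*(19 - 18*t) + s*(-9*t^2 + 46*t + 25) + 27*t^2 + 24*t - 3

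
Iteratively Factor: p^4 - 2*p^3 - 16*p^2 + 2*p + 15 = (p - 1)*(p^3 - p^2 - 17*p - 15) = (p - 5)*(p - 1)*(p^2 + 4*p + 3) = (p - 5)*(p - 1)*(p + 1)*(p + 3)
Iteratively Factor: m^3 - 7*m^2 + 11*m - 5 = (m - 5)*(m^2 - 2*m + 1) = (m - 5)*(m - 1)*(m - 1)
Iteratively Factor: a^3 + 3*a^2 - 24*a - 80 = (a + 4)*(a^2 - a - 20) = (a - 5)*(a + 4)*(a + 4)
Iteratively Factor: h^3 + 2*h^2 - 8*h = (h + 4)*(h^2 - 2*h) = h*(h + 4)*(h - 2)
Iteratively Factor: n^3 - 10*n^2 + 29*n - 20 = (n - 5)*(n^2 - 5*n + 4) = (n - 5)*(n - 4)*(n - 1)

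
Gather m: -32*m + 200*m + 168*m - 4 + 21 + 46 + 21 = 336*m + 84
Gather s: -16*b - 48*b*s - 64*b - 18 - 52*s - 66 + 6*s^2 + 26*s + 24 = -80*b + 6*s^2 + s*(-48*b - 26) - 60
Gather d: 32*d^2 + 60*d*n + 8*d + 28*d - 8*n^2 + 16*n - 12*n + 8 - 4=32*d^2 + d*(60*n + 36) - 8*n^2 + 4*n + 4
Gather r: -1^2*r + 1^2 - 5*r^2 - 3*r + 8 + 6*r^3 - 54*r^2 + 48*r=6*r^3 - 59*r^2 + 44*r + 9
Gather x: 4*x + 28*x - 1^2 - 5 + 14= 32*x + 8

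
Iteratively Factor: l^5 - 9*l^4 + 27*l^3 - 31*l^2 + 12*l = (l - 4)*(l^4 - 5*l^3 + 7*l^2 - 3*l) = (l - 4)*(l - 1)*(l^3 - 4*l^2 + 3*l) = l*(l - 4)*(l - 1)*(l^2 - 4*l + 3) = l*(l - 4)*(l - 3)*(l - 1)*(l - 1)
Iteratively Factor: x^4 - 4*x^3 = (x - 4)*(x^3) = x*(x - 4)*(x^2) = x^2*(x - 4)*(x)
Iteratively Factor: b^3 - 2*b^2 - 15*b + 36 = (b - 3)*(b^2 + b - 12) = (b - 3)*(b + 4)*(b - 3)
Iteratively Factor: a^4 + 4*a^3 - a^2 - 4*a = (a)*(a^3 + 4*a^2 - a - 4) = a*(a + 4)*(a^2 - 1) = a*(a + 1)*(a + 4)*(a - 1)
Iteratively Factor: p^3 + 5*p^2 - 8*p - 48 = (p + 4)*(p^2 + p - 12) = (p + 4)^2*(p - 3)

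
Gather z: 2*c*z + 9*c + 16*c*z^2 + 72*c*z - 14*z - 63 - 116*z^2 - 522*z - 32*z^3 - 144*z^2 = 9*c - 32*z^3 + z^2*(16*c - 260) + z*(74*c - 536) - 63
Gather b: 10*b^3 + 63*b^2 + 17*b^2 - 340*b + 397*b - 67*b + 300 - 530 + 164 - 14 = 10*b^3 + 80*b^2 - 10*b - 80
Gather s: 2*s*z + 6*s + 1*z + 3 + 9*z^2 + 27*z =s*(2*z + 6) + 9*z^2 + 28*z + 3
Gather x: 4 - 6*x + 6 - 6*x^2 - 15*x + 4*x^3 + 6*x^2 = 4*x^3 - 21*x + 10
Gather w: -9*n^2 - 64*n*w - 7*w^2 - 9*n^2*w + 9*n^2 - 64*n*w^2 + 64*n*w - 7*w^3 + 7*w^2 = -9*n^2*w - 64*n*w^2 - 7*w^3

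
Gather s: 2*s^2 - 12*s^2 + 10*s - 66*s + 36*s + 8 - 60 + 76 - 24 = -10*s^2 - 20*s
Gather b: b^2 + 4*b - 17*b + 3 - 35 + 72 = b^2 - 13*b + 40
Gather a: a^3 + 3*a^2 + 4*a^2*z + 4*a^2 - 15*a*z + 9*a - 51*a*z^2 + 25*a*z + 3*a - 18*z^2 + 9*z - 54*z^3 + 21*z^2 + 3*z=a^3 + a^2*(4*z + 7) + a*(-51*z^2 + 10*z + 12) - 54*z^3 + 3*z^2 + 12*z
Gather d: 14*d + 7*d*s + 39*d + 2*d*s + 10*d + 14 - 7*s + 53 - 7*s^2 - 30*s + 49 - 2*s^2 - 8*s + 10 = d*(9*s + 63) - 9*s^2 - 45*s + 126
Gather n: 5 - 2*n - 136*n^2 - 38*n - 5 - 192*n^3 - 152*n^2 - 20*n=-192*n^3 - 288*n^2 - 60*n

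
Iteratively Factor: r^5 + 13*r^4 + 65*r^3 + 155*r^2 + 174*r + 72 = (r + 1)*(r^4 + 12*r^3 + 53*r^2 + 102*r + 72) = (r + 1)*(r + 4)*(r^3 + 8*r^2 + 21*r + 18) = (r + 1)*(r + 3)*(r + 4)*(r^2 + 5*r + 6) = (r + 1)*(r + 3)^2*(r + 4)*(r + 2)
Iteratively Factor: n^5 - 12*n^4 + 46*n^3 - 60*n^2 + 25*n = (n - 5)*(n^4 - 7*n^3 + 11*n^2 - 5*n) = n*(n - 5)*(n^3 - 7*n^2 + 11*n - 5) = n*(n - 5)*(n - 1)*(n^2 - 6*n + 5) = n*(n - 5)^2*(n - 1)*(n - 1)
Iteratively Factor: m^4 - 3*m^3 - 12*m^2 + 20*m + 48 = (m + 2)*(m^3 - 5*m^2 - 2*m + 24) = (m - 3)*(m + 2)*(m^2 - 2*m - 8) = (m - 4)*(m - 3)*(m + 2)*(m + 2)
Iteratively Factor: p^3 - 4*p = (p - 2)*(p^2 + 2*p) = p*(p - 2)*(p + 2)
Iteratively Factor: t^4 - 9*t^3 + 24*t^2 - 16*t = (t - 4)*(t^3 - 5*t^2 + 4*t) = (t - 4)^2*(t^2 - t) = t*(t - 4)^2*(t - 1)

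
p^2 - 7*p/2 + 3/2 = (p - 3)*(p - 1/2)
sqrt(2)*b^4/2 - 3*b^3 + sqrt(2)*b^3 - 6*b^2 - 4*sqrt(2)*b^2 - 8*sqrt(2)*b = b*(b + 2)*(b - 4*sqrt(2))*(sqrt(2)*b/2 + 1)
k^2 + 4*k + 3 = (k + 1)*(k + 3)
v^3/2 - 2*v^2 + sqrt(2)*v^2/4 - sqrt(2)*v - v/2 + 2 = (v/2 + sqrt(2)/2)*(v - 4)*(v - sqrt(2)/2)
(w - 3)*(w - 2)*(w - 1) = w^3 - 6*w^2 + 11*w - 6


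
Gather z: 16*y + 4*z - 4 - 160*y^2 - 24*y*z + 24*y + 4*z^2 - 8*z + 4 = -160*y^2 + 40*y + 4*z^2 + z*(-24*y - 4)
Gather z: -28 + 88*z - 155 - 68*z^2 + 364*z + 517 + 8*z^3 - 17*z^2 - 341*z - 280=8*z^3 - 85*z^2 + 111*z + 54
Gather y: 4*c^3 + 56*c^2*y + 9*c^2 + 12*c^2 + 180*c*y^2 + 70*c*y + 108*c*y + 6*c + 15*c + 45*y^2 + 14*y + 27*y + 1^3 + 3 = 4*c^3 + 21*c^2 + 21*c + y^2*(180*c + 45) + y*(56*c^2 + 178*c + 41) + 4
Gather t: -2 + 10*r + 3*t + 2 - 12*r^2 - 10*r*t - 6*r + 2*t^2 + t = -12*r^2 + 4*r + 2*t^2 + t*(4 - 10*r)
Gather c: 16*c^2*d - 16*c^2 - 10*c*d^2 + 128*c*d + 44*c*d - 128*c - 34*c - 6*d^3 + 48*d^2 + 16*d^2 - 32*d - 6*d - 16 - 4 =c^2*(16*d - 16) + c*(-10*d^2 + 172*d - 162) - 6*d^3 + 64*d^2 - 38*d - 20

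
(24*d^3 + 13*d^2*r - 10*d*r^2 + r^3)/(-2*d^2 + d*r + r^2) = (24*d^3 + 13*d^2*r - 10*d*r^2 + r^3)/(-2*d^2 + d*r + r^2)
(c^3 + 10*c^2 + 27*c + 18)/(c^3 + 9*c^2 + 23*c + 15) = (c + 6)/(c + 5)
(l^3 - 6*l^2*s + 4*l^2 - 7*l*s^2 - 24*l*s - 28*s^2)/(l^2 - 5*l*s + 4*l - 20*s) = (-l^2 + 6*l*s + 7*s^2)/(-l + 5*s)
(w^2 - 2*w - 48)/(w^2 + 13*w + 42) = (w - 8)/(w + 7)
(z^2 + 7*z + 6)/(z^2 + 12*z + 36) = (z + 1)/(z + 6)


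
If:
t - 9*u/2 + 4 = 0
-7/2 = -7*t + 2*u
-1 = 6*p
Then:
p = -1/6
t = 95/118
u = 63/59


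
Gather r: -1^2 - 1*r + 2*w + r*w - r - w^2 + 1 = r*(w - 2) - w^2 + 2*w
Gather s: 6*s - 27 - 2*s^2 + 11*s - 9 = -2*s^2 + 17*s - 36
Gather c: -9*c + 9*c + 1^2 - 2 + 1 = 0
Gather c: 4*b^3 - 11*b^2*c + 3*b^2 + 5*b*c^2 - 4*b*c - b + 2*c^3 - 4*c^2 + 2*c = 4*b^3 + 3*b^2 - b + 2*c^3 + c^2*(5*b - 4) + c*(-11*b^2 - 4*b + 2)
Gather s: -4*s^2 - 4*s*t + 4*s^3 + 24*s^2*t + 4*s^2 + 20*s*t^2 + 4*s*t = 4*s^3 + 24*s^2*t + 20*s*t^2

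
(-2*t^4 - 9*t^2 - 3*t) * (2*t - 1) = -4*t^5 + 2*t^4 - 18*t^3 + 3*t^2 + 3*t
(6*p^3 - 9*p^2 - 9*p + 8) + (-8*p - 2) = 6*p^3 - 9*p^2 - 17*p + 6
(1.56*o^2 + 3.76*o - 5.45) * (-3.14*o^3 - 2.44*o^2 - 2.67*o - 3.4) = -4.8984*o^5 - 15.6128*o^4 + 3.7734*o^3 - 2.0452*o^2 + 1.7675*o + 18.53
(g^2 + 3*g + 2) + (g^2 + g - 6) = 2*g^2 + 4*g - 4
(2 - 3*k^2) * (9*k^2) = -27*k^4 + 18*k^2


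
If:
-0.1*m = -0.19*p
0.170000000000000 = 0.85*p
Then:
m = 0.38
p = 0.20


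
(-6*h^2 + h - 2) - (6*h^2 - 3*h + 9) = -12*h^2 + 4*h - 11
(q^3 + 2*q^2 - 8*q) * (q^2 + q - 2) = q^5 + 3*q^4 - 8*q^3 - 12*q^2 + 16*q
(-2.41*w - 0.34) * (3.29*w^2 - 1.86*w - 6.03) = -7.9289*w^3 + 3.364*w^2 + 15.1647*w + 2.0502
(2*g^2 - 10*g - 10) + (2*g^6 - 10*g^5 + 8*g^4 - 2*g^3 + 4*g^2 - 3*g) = 2*g^6 - 10*g^5 + 8*g^4 - 2*g^3 + 6*g^2 - 13*g - 10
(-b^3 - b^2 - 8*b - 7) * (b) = -b^4 - b^3 - 8*b^2 - 7*b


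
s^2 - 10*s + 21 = (s - 7)*(s - 3)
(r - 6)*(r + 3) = r^2 - 3*r - 18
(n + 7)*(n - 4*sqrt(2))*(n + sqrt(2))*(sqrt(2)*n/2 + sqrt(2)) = sqrt(2)*n^4/2 - 3*n^3 + 9*sqrt(2)*n^3/2 - 27*n^2 + 3*sqrt(2)*n^2 - 36*sqrt(2)*n - 42*n - 56*sqrt(2)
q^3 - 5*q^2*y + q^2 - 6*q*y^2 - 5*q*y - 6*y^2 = (q + 1)*(q - 6*y)*(q + y)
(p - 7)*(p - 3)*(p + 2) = p^3 - 8*p^2 + p + 42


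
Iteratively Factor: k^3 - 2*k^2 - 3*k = (k)*(k^2 - 2*k - 3) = k*(k - 3)*(k + 1)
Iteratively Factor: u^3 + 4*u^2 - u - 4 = (u - 1)*(u^2 + 5*u + 4) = (u - 1)*(u + 4)*(u + 1)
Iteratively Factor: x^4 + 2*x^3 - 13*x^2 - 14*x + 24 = (x - 1)*(x^3 + 3*x^2 - 10*x - 24) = (x - 1)*(x + 2)*(x^2 + x - 12) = (x - 1)*(x + 2)*(x + 4)*(x - 3)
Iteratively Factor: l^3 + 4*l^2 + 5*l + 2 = (l + 2)*(l^2 + 2*l + 1) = (l + 1)*(l + 2)*(l + 1)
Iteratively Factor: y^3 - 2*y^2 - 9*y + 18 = (y - 3)*(y^2 + y - 6) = (y - 3)*(y + 3)*(y - 2)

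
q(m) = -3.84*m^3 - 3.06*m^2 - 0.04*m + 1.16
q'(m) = -11.52*m^2 - 6.12*m - 0.04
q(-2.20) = 27.33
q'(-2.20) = -42.33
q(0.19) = 1.02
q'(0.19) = -1.62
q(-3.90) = 182.56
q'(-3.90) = -151.39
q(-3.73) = 158.01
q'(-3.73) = -137.49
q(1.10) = -7.70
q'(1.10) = -20.71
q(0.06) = 1.15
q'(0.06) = -0.45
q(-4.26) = 242.66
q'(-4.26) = -183.03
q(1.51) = -19.10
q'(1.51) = -35.55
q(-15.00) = 12273.26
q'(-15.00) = -2500.24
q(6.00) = -938.68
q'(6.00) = -451.48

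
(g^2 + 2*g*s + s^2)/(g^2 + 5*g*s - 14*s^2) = (g^2 + 2*g*s + s^2)/(g^2 + 5*g*s - 14*s^2)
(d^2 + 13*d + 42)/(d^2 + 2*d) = (d^2 + 13*d + 42)/(d*(d + 2))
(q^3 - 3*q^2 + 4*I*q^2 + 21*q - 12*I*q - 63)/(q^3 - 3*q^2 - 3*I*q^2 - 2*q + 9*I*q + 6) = (q^2 + 4*I*q + 21)/(q^2 - 3*I*q - 2)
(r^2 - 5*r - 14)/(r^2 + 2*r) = (r - 7)/r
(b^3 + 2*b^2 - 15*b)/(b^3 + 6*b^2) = (b^2 + 2*b - 15)/(b*(b + 6))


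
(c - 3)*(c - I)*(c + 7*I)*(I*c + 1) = I*c^4 - 5*c^3 - 3*I*c^3 + 15*c^2 + 13*I*c^2 + 7*c - 39*I*c - 21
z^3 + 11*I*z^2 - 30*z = z*(z + 5*I)*(z + 6*I)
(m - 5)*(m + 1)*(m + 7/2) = m^3 - m^2/2 - 19*m - 35/2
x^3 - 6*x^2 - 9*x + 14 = (x - 7)*(x - 1)*(x + 2)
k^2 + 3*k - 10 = (k - 2)*(k + 5)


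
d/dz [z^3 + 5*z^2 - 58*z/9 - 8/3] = 3*z^2 + 10*z - 58/9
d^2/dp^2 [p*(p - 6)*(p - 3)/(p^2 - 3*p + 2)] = 4*(-p^3 + 18*p^2 - 48*p + 36)/(p^6 - 9*p^5 + 33*p^4 - 63*p^3 + 66*p^2 - 36*p + 8)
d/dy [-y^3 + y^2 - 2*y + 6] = -3*y^2 + 2*y - 2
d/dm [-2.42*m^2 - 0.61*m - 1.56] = -4.84*m - 0.61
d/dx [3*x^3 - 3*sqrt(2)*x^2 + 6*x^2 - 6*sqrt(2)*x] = 9*x^2 - 6*sqrt(2)*x + 12*x - 6*sqrt(2)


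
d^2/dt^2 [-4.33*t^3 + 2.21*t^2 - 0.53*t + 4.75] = 4.42 - 25.98*t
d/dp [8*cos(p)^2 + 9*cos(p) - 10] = -(16*cos(p) + 9)*sin(p)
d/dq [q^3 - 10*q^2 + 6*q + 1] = 3*q^2 - 20*q + 6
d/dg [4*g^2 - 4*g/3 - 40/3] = 8*g - 4/3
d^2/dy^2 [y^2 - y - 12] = 2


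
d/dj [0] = 0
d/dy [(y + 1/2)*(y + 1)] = 2*y + 3/2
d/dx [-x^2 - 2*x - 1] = -2*x - 2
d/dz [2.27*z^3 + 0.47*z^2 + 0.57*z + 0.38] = 6.81*z^2 + 0.94*z + 0.57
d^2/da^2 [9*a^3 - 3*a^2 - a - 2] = 54*a - 6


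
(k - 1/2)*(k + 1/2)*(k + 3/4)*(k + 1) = k^4 + 7*k^3/4 + k^2/2 - 7*k/16 - 3/16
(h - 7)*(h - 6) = h^2 - 13*h + 42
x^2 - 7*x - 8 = (x - 8)*(x + 1)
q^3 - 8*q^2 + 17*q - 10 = (q - 5)*(q - 2)*(q - 1)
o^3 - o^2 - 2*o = o*(o - 2)*(o + 1)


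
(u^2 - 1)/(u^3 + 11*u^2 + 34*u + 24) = (u - 1)/(u^2 + 10*u + 24)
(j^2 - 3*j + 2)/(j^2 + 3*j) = (j^2 - 3*j + 2)/(j*(j + 3))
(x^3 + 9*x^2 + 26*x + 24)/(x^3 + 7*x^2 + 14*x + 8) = (x + 3)/(x + 1)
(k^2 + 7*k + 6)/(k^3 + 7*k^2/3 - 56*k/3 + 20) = 3*(k + 1)/(3*k^2 - 11*k + 10)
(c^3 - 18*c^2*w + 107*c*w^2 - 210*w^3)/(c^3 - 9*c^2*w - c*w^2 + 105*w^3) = (c - 6*w)/(c + 3*w)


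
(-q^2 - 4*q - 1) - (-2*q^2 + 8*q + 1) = q^2 - 12*q - 2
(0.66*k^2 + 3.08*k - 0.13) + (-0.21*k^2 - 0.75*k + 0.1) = 0.45*k^2 + 2.33*k - 0.03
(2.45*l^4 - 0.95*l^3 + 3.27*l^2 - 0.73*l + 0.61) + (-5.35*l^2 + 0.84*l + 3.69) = 2.45*l^4 - 0.95*l^3 - 2.08*l^2 + 0.11*l + 4.3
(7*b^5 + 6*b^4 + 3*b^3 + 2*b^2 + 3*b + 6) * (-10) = -70*b^5 - 60*b^4 - 30*b^3 - 20*b^2 - 30*b - 60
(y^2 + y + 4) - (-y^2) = 2*y^2 + y + 4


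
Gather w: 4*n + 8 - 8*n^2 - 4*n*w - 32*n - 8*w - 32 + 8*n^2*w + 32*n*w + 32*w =-8*n^2 - 28*n + w*(8*n^2 + 28*n + 24) - 24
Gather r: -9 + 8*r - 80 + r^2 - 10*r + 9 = r^2 - 2*r - 80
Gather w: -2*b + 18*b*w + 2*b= 18*b*w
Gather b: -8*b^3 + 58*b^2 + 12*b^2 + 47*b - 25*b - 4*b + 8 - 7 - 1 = -8*b^3 + 70*b^2 + 18*b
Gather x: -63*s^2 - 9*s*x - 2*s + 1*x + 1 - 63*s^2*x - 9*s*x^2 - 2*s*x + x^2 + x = -63*s^2 - 2*s + x^2*(1 - 9*s) + x*(-63*s^2 - 11*s + 2) + 1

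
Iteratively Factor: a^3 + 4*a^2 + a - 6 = (a - 1)*(a^2 + 5*a + 6) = (a - 1)*(a + 3)*(a + 2)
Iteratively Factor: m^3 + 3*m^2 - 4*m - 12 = (m - 2)*(m^2 + 5*m + 6) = (m - 2)*(m + 2)*(m + 3)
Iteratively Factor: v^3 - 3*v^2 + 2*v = (v - 1)*(v^2 - 2*v) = v*(v - 1)*(v - 2)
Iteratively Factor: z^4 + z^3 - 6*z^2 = (z + 3)*(z^3 - 2*z^2) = z*(z + 3)*(z^2 - 2*z) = z*(z - 2)*(z + 3)*(z)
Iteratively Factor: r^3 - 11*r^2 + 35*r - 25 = (r - 1)*(r^2 - 10*r + 25) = (r - 5)*(r - 1)*(r - 5)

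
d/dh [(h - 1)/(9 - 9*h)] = 0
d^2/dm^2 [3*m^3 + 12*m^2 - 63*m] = 18*m + 24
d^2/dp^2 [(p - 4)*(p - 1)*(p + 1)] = 6*p - 8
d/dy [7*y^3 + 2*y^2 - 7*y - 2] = 21*y^2 + 4*y - 7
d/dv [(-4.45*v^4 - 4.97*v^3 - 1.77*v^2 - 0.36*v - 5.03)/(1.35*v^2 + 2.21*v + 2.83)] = (-12.015*v^5 - 36.213*v^4 - 72.3414*v^3 - 45.621*v^2 + 3.5628*v + 10.0975)/(1.8225*v^4 + 5.967*v^3 + 12.5251*v^2 + 12.5086*v + 8.0089)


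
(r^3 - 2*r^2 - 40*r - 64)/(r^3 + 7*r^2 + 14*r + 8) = (r - 8)/(r + 1)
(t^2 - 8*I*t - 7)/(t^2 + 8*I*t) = (t^2 - 8*I*t - 7)/(t*(t + 8*I))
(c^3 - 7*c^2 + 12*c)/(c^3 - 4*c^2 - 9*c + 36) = c/(c + 3)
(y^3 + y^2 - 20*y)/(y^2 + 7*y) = (y^2 + y - 20)/(y + 7)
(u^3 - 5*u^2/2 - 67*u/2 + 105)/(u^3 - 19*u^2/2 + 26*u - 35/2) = (u + 6)/(u - 1)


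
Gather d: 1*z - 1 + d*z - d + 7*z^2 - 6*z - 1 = d*(z - 1) + 7*z^2 - 5*z - 2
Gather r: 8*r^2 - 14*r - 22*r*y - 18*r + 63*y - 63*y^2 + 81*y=8*r^2 + r*(-22*y - 32) - 63*y^2 + 144*y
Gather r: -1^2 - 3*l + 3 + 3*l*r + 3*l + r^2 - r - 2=r^2 + r*(3*l - 1)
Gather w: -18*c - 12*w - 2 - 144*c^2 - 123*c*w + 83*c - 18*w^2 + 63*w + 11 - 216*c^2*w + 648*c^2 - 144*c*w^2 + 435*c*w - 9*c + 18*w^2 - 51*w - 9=504*c^2 - 144*c*w^2 + 56*c + w*(-216*c^2 + 312*c)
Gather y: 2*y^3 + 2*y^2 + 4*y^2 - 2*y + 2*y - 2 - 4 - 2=2*y^3 + 6*y^2 - 8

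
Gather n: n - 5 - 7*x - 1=n - 7*x - 6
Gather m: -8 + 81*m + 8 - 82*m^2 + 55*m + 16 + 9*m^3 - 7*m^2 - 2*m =9*m^3 - 89*m^2 + 134*m + 16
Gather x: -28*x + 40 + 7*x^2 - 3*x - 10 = 7*x^2 - 31*x + 30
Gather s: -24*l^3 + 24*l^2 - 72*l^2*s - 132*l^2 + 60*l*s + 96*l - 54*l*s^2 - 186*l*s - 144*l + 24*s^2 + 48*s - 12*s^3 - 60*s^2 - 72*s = -24*l^3 - 108*l^2 - 48*l - 12*s^3 + s^2*(-54*l - 36) + s*(-72*l^2 - 126*l - 24)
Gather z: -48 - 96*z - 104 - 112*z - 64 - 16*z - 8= -224*z - 224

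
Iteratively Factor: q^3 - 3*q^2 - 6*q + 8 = (q - 1)*(q^2 - 2*q - 8) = (q - 4)*(q - 1)*(q + 2)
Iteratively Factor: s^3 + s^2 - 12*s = (s)*(s^2 + s - 12) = s*(s + 4)*(s - 3)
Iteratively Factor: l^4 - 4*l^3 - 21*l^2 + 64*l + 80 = (l + 1)*(l^3 - 5*l^2 - 16*l + 80) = (l - 5)*(l + 1)*(l^2 - 16) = (l - 5)*(l + 1)*(l + 4)*(l - 4)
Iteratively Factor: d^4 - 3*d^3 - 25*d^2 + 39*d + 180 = (d + 3)*(d^3 - 6*d^2 - 7*d + 60) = (d - 5)*(d + 3)*(d^2 - d - 12) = (d - 5)*(d + 3)^2*(d - 4)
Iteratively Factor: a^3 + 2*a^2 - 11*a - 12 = (a - 3)*(a^2 + 5*a + 4) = (a - 3)*(a + 1)*(a + 4)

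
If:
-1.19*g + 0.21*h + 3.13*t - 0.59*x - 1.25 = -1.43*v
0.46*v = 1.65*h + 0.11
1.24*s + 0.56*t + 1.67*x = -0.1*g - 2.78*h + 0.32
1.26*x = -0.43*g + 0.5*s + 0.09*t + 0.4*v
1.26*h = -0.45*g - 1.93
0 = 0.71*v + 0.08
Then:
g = -4.01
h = -0.10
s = -0.34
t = -0.85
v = -0.11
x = 1.14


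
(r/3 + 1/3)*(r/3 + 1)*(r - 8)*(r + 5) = r^4/9 + r^3/9 - 49*r^2/9 - 169*r/9 - 40/3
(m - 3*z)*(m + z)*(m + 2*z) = m^3 - 7*m*z^2 - 6*z^3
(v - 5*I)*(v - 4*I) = v^2 - 9*I*v - 20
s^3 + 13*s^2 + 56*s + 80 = (s + 4)^2*(s + 5)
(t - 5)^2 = t^2 - 10*t + 25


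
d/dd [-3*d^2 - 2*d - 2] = -6*d - 2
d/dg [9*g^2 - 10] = 18*g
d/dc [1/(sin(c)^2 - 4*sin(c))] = 2*(2 - sin(c))*cos(c)/((sin(c) - 4)^2*sin(c)^2)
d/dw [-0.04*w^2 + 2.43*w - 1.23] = 2.43 - 0.08*w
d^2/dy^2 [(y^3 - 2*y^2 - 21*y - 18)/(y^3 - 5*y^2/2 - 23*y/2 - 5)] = 8*(y^6 - 57*y^5 + 21*y^4 + 189*y^3 - 198*y^2 - 1920*y - 1996)/(8*y^9 - 60*y^8 - 126*y^7 + 1135*y^6 + 2049*y^5 - 5925*y^4 - 18467*y^3 - 17370*y^2 - 6900*y - 1000)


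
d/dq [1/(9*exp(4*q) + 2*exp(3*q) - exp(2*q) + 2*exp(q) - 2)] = 2*(-18*exp(3*q) - 3*exp(2*q) + exp(q) - 1)*exp(q)/(9*exp(4*q) + 2*exp(3*q) - exp(2*q) + 2*exp(q) - 2)^2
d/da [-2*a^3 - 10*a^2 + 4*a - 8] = -6*a^2 - 20*a + 4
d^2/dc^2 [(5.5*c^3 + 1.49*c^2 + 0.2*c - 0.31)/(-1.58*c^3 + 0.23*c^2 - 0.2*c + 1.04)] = (-11.436672*c^6 + 7.43232*c^5 - 95.903472*c^4 - 33.920256*c^3 + 5.744922*c^2 - 32.434968*c - 3.429872)/(3.944312*c^9 - 1.722516*c^8 + 1.748586*c^7 - 8.237015*c^6 + 2.488956*c^5 - 2.164488*c^4 + 5.421824*c^3 - 0.871104*c^2 + 0.64896*c - 1.124864)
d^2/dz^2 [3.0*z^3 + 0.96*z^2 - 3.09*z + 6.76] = 18.0*z + 1.92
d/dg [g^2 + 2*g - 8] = 2*g + 2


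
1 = 1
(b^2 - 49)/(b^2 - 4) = (b^2 - 49)/(b^2 - 4)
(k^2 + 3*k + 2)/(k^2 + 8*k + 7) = (k + 2)/(k + 7)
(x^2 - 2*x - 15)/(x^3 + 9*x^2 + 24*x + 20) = (x^2 - 2*x - 15)/(x^3 + 9*x^2 + 24*x + 20)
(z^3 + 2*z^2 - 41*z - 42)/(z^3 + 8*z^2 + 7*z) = (z - 6)/z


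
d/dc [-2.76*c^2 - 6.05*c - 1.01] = -5.52*c - 6.05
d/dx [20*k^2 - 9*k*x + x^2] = -9*k + 2*x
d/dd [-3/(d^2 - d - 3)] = 3*(2*d - 1)/(-d^2 + d + 3)^2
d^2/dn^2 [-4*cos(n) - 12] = 4*cos(n)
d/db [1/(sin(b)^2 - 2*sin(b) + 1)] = -2*cos(b)/(sin(b) - 1)^3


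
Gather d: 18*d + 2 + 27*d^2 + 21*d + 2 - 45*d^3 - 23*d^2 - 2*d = -45*d^3 + 4*d^2 + 37*d + 4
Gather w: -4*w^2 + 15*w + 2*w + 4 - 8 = -4*w^2 + 17*w - 4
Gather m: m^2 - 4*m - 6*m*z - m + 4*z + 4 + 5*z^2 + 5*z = m^2 + m*(-6*z - 5) + 5*z^2 + 9*z + 4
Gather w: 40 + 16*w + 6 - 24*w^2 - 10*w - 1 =-24*w^2 + 6*w + 45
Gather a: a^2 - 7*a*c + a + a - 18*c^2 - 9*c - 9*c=a^2 + a*(2 - 7*c) - 18*c^2 - 18*c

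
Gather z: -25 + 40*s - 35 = 40*s - 60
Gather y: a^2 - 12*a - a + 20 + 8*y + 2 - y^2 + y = a^2 - 13*a - y^2 + 9*y + 22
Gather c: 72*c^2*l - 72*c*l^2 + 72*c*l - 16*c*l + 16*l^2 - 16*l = 72*c^2*l + c*(-72*l^2 + 56*l) + 16*l^2 - 16*l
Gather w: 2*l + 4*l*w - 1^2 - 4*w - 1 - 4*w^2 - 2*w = 2*l - 4*w^2 + w*(4*l - 6) - 2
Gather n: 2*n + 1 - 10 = 2*n - 9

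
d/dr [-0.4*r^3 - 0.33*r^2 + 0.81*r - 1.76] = -1.2*r^2 - 0.66*r + 0.81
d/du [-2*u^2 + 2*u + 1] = 2 - 4*u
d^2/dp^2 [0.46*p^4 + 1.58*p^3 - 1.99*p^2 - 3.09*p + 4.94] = 5.52*p^2 + 9.48*p - 3.98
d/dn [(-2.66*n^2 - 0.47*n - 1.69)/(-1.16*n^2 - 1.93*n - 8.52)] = (4.5886*n^2 + 41.4056*n + 0.7427)/(1.3456*n^4 + 4.4776*n^3 + 23.4913*n^2 + 32.8872*n + 72.5904)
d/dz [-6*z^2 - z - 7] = -12*z - 1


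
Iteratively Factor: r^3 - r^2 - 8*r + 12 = (r - 2)*(r^2 + r - 6) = (r - 2)*(r + 3)*(r - 2)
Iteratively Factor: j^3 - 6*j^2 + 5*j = (j - 1)*(j^2 - 5*j) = j*(j - 1)*(j - 5)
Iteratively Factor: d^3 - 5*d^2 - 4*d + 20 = (d - 5)*(d^2 - 4) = (d - 5)*(d - 2)*(d + 2)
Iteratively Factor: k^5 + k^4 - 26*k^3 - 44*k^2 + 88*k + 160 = (k - 2)*(k^4 + 3*k^3 - 20*k^2 - 84*k - 80) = (k - 2)*(k + 2)*(k^3 + k^2 - 22*k - 40) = (k - 5)*(k - 2)*(k + 2)*(k^2 + 6*k + 8) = (k - 5)*(k - 2)*(k + 2)*(k + 4)*(k + 2)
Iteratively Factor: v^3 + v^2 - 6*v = (v)*(v^2 + v - 6) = v*(v + 3)*(v - 2)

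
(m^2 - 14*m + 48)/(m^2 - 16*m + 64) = (m - 6)/(m - 8)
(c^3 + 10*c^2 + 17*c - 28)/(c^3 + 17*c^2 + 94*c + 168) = (c - 1)/(c + 6)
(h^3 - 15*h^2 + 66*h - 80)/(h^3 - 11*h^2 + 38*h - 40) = (h - 8)/(h - 4)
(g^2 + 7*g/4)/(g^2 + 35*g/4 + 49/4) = g/(g + 7)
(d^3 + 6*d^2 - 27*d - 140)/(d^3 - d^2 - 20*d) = (d + 7)/d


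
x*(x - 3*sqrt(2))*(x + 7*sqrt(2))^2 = x^4 + 11*sqrt(2)*x^3 + 14*x^2 - 294*sqrt(2)*x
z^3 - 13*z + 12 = (z - 3)*(z - 1)*(z + 4)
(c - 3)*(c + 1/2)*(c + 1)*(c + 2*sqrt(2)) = c^4 - 3*c^3/2 + 2*sqrt(2)*c^3 - 3*sqrt(2)*c^2 - 4*c^2 - 8*sqrt(2)*c - 3*c/2 - 3*sqrt(2)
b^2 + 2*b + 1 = (b + 1)^2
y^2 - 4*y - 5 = (y - 5)*(y + 1)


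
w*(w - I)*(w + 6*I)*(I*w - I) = I*w^4 - 5*w^3 - I*w^3 + 5*w^2 + 6*I*w^2 - 6*I*w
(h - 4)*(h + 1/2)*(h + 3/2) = h^3 - 2*h^2 - 29*h/4 - 3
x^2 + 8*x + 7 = (x + 1)*(x + 7)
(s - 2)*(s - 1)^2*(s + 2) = s^4 - 2*s^3 - 3*s^2 + 8*s - 4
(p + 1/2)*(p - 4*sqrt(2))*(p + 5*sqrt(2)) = p^3 + p^2/2 + sqrt(2)*p^2 - 40*p + sqrt(2)*p/2 - 20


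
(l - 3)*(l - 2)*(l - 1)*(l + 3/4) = l^4 - 21*l^3/4 + 13*l^2/2 + 9*l/4 - 9/2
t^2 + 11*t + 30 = (t + 5)*(t + 6)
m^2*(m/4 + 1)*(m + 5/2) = m^4/4 + 13*m^3/8 + 5*m^2/2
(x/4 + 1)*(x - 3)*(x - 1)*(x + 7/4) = x^4/4 + 7*x^3/16 - 13*x^2/4 - 43*x/16 + 21/4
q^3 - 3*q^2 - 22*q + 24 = (q - 6)*(q - 1)*(q + 4)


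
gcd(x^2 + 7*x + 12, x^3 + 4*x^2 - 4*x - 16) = x + 4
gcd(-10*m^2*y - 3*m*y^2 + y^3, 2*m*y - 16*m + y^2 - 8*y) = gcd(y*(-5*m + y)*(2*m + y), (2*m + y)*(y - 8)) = 2*m + y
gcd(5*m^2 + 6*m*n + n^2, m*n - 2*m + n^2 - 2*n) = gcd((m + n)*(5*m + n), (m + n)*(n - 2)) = m + n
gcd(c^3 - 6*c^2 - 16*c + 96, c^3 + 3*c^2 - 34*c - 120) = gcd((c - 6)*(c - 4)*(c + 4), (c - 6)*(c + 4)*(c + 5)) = c^2 - 2*c - 24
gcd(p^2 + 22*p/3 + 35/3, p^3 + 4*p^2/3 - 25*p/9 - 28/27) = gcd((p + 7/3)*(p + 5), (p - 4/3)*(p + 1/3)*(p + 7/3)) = p + 7/3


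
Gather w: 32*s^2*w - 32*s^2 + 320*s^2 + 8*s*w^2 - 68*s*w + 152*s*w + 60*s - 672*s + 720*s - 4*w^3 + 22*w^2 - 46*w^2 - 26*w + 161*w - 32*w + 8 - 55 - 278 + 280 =288*s^2 + 108*s - 4*w^3 + w^2*(8*s - 24) + w*(32*s^2 + 84*s + 103) - 45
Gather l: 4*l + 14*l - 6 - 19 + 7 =18*l - 18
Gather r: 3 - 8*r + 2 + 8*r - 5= 0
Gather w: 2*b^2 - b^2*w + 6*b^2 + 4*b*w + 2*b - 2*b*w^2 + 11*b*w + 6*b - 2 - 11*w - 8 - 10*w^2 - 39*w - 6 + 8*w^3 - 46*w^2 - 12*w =8*b^2 + 8*b + 8*w^3 + w^2*(-2*b - 56) + w*(-b^2 + 15*b - 62) - 16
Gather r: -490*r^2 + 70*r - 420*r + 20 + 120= -490*r^2 - 350*r + 140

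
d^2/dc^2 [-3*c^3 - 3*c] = -18*c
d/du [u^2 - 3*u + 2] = 2*u - 3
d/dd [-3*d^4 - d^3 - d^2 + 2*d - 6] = -12*d^3 - 3*d^2 - 2*d + 2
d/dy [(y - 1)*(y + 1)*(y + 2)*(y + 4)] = 4*y^3 + 18*y^2 + 14*y - 6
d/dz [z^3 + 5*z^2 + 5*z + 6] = 3*z^2 + 10*z + 5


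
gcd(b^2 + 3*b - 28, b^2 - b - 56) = b + 7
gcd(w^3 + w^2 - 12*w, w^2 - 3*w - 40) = 1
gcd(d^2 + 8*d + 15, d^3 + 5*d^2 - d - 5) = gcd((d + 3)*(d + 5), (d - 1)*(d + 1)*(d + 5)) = d + 5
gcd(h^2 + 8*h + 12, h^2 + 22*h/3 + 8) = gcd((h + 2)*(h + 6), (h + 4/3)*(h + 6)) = h + 6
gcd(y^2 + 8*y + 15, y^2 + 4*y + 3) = y + 3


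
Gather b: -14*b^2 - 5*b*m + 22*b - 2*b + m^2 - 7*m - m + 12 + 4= -14*b^2 + b*(20 - 5*m) + m^2 - 8*m + 16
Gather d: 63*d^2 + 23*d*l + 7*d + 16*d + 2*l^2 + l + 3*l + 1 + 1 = 63*d^2 + d*(23*l + 23) + 2*l^2 + 4*l + 2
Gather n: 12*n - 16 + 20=12*n + 4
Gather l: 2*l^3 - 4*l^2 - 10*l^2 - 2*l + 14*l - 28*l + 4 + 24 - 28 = 2*l^3 - 14*l^2 - 16*l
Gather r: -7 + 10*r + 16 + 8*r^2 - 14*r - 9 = 8*r^2 - 4*r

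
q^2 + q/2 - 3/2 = (q - 1)*(q + 3/2)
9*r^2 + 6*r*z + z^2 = (3*r + z)^2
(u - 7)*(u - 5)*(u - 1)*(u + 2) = u^4 - 11*u^3 + 21*u^2 + 59*u - 70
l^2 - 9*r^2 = (l - 3*r)*(l + 3*r)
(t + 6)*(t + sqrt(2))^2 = t^3 + 2*sqrt(2)*t^2 + 6*t^2 + 2*t + 12*sqrt(2)*t + 12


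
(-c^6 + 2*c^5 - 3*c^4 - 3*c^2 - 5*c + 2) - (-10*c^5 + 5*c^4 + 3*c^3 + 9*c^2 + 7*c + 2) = -c^6 + 12*c^5 - 8*c^4 - 3*c^3 - 12*c^2 - 12*c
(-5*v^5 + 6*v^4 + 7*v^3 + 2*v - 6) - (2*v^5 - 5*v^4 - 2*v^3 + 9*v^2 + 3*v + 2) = -7*v^5 + 11*v^4 + 9*v^3 - 9*v^2 - v - 8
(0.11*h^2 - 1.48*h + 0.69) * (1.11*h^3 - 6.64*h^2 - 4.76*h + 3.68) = 0.1221*h^5 - 2.3732*h^4 + 10.0695*h^3 + 2.868*h^2 - 8.7308*h + 2.5392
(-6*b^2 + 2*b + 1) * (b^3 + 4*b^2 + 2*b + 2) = -6*b^5 - 22*b^4 - 3*b^3 - 4*b^2 + 6*b + 2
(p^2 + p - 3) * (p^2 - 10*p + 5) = p^4 - 9*p^3 - 8*p^2 + 35*p - 15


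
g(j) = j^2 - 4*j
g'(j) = 2*j - 4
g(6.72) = 18.28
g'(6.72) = 9.44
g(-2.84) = 19.43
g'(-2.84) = -9.68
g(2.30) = -3.91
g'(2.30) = 0.60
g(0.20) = -0.76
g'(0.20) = -3.60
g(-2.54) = 16.61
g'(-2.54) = -9.08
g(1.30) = -3.51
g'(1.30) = -1.40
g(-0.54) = 2.45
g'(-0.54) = -5.08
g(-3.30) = 24.09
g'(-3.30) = -10.60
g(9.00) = 45.00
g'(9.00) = 14.00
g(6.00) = 12.00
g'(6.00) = 8.00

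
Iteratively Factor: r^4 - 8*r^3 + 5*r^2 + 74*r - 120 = (r - 2)*(r^3 - 6*r^2 - 7*r + 60) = (r - 5)*(r - 2)*(r^2 - r - 12) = (r - 5)*(r - 2)*(r + 3)*(r - 4)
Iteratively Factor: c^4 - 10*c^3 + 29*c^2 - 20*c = (c)*(c^3 - 10*c^2 + 29*c - 20) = c*(c - 1)*(c^2 - 9*c + 20) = c*(c - 4)*(c - 1)*(c - 5)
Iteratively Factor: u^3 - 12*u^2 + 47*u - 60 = (u - 3)*(u^2 - 9*u + 20) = (u - 5)*(u - 3)*(u - 4)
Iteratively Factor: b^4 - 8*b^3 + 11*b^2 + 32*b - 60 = (b - 5)*(b^3 - 3*b^2 - 4*b + 12) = (b - 5)*(b - 2)*(b^2 - b - 6) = (b - 5)*(b - 3)*(b - 2)*(b + 2)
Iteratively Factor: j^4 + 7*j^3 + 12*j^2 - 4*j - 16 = (j - 1)*(j^3 + 8*j^2 + 20*j + 16) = (j - 1)*(j + 4)*(j^2 + 4*j + 4) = (j - 1)*(j + 2)*(j + 4)*(j + 2)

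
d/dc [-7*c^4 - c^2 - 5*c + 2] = -28*c^3 - 2*c - 5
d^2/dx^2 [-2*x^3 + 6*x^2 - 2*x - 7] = 12 - 12*x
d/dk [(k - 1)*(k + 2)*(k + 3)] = 3*k^2 + 8*k + 1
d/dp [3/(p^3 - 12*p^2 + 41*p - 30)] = 3*(-3*p^2 + 24*p - 41)/(p^3 - 12*p^2 + 41*p - 30)^2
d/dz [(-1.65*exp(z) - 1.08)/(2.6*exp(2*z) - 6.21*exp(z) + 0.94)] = (4.29*exp(2*z) + 5.616*exp(z) - 8.2578)*exp(z)/(6.76*exp(4*z) - 32.292*exp(3*z) + 43.4521*exp(2*z) - 11.6748*exp(z) + 0.8836)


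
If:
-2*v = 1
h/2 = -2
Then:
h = -4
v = -1/2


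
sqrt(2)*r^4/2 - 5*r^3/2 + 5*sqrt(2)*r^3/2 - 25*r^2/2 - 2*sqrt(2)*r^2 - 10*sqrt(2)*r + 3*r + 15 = (r + 5)*(r - 3*sqrt(2))*(r - sqrt(2)/2)*(sqrt(2)*r/2 + 1)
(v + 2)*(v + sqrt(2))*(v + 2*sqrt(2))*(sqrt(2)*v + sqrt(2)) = sqrt(2)*v^4 + 3*sqrt(2)*v^3 + 6*v^3 + 6*sqrt(2)*v^2 + 18*v^2 + 12*v + 12*sqrt(2)*v + 8*sqrt(2)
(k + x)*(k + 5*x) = k^2 + 6*k*x + 5*x^2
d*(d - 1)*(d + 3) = d^3 + 2*d^2 - 3*d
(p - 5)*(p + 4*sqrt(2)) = p^2 - 5*p + 4*sqrt(2)*p - 20*sqrt(2)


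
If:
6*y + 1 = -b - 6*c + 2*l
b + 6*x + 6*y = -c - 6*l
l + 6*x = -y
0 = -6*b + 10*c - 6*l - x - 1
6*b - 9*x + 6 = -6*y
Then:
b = 245/4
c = 455/8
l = 1047/32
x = 63/16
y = -1803/32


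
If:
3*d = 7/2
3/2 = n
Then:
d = 7/6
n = 3/2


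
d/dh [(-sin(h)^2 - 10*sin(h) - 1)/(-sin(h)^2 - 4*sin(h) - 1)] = 6*cos(h)^3/(sin(h)^2 + 4*sin(h) + 1)^2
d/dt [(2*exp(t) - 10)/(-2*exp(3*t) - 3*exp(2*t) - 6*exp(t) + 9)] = (8*exp(3*t) - 54*exp(2*t) - 60*exp(t) - 42)*exp(t)/(4*exp(6*t) + 12*exp(5*t) + 33*exp(4*t) - 18*exp(2*t) - 108*exp(t) + 81)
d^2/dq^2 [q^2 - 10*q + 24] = 2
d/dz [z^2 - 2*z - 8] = 2*z - 2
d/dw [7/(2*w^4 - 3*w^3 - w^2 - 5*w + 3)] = 7*(-8*w^3 + 9*w^2 + 2*w + 5)/(-2*w^4 + 3*w^3 + w^2 + 5*w - 3)^2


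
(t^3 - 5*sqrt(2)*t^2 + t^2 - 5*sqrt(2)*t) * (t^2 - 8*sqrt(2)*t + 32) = t^5 - 13*sqrt(2)*t^4 + t^4 - 13*sqrt(2)*t^3 + 112*t^3 - 160*sqrt(2)*t^2 + 112*t^2 - 160*sqrt(2)*t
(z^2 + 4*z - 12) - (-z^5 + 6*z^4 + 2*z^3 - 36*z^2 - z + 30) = z^5 - 6*z^4 - 2*z^3 + 37*z^2 + 5*z - 42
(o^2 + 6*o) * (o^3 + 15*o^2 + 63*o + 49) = o^5 + 21*o^4 + 153*o^3 + 427*o^2 + 294*o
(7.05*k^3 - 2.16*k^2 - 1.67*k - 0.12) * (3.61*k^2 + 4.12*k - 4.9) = 25.4505*k^5 + 21.2484*k^4 - 49.4729*k^3 + 3.2704*k^2 + 7.6886*k + 0.588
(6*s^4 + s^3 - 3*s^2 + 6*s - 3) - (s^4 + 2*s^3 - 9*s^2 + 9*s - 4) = 5*s^4 - s^3 + 6*s^2 - 3*s + 1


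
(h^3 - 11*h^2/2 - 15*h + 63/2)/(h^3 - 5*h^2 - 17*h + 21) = (h - 3/2)/(h - 1)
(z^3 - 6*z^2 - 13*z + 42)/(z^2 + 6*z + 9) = (z^2 - 9*z + 14)/(z + 3)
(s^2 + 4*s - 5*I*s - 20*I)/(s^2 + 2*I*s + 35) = (s + 4)/(s + 7*I)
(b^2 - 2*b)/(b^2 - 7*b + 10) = b/(b - 5)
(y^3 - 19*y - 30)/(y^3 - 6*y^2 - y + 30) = (y + 3)/(y - 3)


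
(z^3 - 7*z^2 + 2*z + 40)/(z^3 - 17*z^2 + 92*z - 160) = (z + 2)/(z - 8)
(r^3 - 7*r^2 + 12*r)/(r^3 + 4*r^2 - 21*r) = (r - 4)/(r + 7)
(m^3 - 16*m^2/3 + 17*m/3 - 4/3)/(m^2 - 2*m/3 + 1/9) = 3*(m^2 - 5*m + 4)/(3*m - 1)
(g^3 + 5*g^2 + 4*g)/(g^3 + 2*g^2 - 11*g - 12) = g/(g - 3)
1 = 1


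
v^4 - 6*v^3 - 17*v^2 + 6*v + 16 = (v - 8)*(v - 1)*(v + 1)*(v + 2)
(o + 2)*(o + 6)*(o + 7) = o^3 + 15*o^2 + 68*o + 84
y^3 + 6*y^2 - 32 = (y - 2)*(y + 4)^2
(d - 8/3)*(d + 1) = d^2 - 5*d/3 - 8/3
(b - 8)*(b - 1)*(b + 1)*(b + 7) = b^4 - b^3 - 57*b^2 + b + 56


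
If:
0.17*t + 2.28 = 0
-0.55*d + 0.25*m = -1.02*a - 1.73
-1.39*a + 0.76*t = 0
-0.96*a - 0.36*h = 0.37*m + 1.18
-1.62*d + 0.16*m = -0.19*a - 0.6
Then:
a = -7.33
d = 2.28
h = -12.51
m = 28.01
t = -13.41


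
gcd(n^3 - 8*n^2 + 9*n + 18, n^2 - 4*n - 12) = n - 6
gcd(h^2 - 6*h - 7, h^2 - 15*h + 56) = h - 7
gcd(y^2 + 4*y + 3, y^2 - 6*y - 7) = y + 1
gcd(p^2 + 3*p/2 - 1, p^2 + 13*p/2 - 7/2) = p - 1/2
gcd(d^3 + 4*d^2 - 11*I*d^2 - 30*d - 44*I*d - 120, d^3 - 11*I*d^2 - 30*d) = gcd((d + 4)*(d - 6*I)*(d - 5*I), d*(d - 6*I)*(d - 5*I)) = d^2 - 11*I*d - 30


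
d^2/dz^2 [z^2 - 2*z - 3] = 2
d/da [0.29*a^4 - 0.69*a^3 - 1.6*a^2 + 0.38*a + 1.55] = 1.16*a^3 - 2.07*a^2 - 3.2*a + 0.38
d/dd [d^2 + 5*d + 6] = 2*d + 5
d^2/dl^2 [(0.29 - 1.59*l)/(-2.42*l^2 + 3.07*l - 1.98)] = ((11.1662 - 23.0868*l)*(2.42*l^2 - 3.07*l + 1.98) + (1.59*l - 0.29)*(4.84*l - 3.07)*(9.68*l - 6.14))/(2.42*l^2 - 3.07*l + 1.98)^3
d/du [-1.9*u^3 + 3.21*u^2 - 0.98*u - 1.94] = -5.7*u^2 + 6.42*u - 0.98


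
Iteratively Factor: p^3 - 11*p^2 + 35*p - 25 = (p - 1)*(p^2 - 10*p + 25) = (p - 5)*(p - 1)*(p - 5)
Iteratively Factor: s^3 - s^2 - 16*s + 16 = (s - 1)*(s^2 - 16) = (s - 4)*(s - 1)*(s + 4)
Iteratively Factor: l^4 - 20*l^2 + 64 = (l - 4)*(l^3 + 4*l^2 - 4*l - 16) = (l - 4)*(l + 2)*(l^2 + 2*l - 8) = (l - 4)*(l - 2)*(l + 2)*(l + 4)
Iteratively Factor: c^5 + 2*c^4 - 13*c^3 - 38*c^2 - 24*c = (c - 4)*(c^4 + 6*c^3 + 11*c^2 + 6*c) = c*(c - 4)*(c^3 + 6*c^2 + 11*c + 6) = c*(c - 4)*(c + 3)*(c^2 + 3*c + 2) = c*(c - 4)*(c + 2)*(c + 3)*(c + 1)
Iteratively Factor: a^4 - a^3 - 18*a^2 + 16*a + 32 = (a + 4)*(a^3 - 5*a^2 + 2*a + 8) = (a - 4)*(a + 4)*(a^2 - a - 2) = (a - 4)*(a + 1)*(a + 4)*(a - 2)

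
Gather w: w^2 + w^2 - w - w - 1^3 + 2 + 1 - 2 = 2*w^2 - 2*w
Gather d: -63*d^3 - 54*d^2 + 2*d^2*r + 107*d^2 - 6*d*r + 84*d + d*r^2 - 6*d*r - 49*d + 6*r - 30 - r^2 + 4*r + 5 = -63*d^3 + d^2*(2*r + 53) + d*(r^2 - 12*r + 35) - r^2 + 10*r - 25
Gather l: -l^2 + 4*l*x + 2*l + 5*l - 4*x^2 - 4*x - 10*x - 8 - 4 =-l^2 + l*(4*x + 7) - 4*x^2 - 14*x - 12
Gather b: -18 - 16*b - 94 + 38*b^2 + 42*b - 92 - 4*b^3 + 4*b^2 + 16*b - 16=-4*b^3 + 42*b^2 + 42*b - 220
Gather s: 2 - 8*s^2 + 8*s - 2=-8*s^2 + 8*s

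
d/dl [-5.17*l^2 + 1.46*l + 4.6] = 1.46 - 10.34*l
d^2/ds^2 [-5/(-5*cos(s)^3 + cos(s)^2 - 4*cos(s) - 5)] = 5*((31*cos(s) - 8*cos(2*s) + 45*cos(3*s))*(5*cos(s)^3 - cos(s)^2 + 4*cos(s) + 5)/4 + 2*(15*cos(s)^2 - 2*cos(s) + 4)^2*sin(s)^2)/(5*cos(s)^3 - cos(s)^2 + 4*cos(s) + 5)^3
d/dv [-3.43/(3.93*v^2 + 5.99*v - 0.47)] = (26.9598*v + 20.5457)/(3.93*v^2 + 5.99*v - 0.47)^2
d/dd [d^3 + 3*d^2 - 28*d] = 3*d^2 + 6*d - 28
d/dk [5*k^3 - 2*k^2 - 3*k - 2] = 15*k^2 - 4*k - 3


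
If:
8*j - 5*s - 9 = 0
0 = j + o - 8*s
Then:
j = 5*s/8 + 9/8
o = 59*s/8 - 9/8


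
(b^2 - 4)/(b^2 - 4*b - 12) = (b - 2)/(b - 6)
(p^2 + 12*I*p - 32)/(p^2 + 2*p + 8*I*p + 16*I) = (p + 4*I)/(p + 2)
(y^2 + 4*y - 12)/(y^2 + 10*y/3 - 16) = 3*(y - 2)/(3*y - 8)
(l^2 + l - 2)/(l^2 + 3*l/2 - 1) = 2*(l - 1)/(2*l - 1)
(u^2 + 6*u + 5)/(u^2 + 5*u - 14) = (u^2 + 6*u + 5)/(u^2 + 5*u - 14)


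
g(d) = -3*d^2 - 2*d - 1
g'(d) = -6*d - 2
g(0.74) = -4.12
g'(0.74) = -6.44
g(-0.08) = -0.86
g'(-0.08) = -1.52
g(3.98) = -56.48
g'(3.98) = -25.88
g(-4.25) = -46.69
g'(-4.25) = 23.50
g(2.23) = -20.38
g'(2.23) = -15.38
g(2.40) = -23.08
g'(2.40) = -16.40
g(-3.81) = -36.93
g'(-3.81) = 20.86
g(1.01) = -6.08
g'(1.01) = -8.06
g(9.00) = -262.00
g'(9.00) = -56.00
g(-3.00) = -22.00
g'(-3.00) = 16.00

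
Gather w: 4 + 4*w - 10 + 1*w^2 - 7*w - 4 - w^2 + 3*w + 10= 0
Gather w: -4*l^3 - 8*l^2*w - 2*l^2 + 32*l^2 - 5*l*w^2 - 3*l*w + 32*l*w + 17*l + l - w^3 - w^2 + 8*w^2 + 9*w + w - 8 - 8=-4*l^3 + 30*l^2 + 18*l - w^3 + w^2*(7 - 5*l) + w*(-8*l^2 + 29*l + 10) - 16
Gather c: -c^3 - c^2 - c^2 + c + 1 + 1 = -c^3 - 2*c^2 + c + 2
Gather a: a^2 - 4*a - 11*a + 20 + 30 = a^2 - 15*a + 50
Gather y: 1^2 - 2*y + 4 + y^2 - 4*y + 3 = y^2 - 6*y + 8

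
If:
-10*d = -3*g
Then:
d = 3*g/10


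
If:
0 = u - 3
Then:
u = 3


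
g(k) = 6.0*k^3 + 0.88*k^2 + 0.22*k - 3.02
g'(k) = 18.0*k^2 + 1.76*k + 0.22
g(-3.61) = -274.62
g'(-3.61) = 228.44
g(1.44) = 17.04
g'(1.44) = 40.08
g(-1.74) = -32.35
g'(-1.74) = 51.65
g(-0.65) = -4.44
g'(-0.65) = 6.68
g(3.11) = 186.66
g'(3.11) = 179.79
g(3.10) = 184.86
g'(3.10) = 178.66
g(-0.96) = -7.73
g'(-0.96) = 15.12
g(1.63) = 25.66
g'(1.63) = 50.91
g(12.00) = 10494.34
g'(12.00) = 2613.34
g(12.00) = 10494.34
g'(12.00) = 2613.34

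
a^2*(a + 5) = a^3 + 5*a^2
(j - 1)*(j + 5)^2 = j^3 + 9*j^2 + 15*j - 25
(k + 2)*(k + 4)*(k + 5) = k^3 + 11*k^2 + 38*k + 40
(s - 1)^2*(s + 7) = s^3 + 5*s^2 - 13*s + 7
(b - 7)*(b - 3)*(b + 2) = b^3 - 8*b^2 + b + 42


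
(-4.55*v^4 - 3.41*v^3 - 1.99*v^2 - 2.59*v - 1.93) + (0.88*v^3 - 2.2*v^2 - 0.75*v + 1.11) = -4.55*v^4 - 2.53*v^3 - 4.19*v^2 - 3.34*v - 0.82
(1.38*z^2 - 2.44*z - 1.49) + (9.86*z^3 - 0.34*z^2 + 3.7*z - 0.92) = 9.86*z^3 + 1.04*z^2 + 1.26*z - 2.41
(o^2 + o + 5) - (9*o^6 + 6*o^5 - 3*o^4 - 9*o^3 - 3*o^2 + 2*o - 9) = -9*o^6 - 6*o^5 + 3*o^4 + 9*o^3 + 4*o^2 - o + 14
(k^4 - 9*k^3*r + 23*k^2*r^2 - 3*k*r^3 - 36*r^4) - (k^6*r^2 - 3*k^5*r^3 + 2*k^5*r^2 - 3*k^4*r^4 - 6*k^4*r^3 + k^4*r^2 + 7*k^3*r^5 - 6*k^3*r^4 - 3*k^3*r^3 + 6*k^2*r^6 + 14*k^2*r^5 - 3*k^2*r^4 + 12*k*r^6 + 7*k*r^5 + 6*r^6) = -k^6*r^2 + 3*k^5*r^3 - 2*k^5*r^2 + 3*k^4*r^4 + 6*k^4*r^3 - k^4*r^2 + k^4 - 7*k^3*r^5 + 6*k^3*r^4 + 3*k^3*r^3 - 9*k^3*r - 6*k^2*r^6 - 14*k^2*r^5 + 3*k^2*r^4 + 23*k^2*r^2 - 12*k*r^6 - 7*k*r^5 - 3*k*r^3 - 6*r^6 - 36*r^4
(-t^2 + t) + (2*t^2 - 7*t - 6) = t^2 - 6*t - 6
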